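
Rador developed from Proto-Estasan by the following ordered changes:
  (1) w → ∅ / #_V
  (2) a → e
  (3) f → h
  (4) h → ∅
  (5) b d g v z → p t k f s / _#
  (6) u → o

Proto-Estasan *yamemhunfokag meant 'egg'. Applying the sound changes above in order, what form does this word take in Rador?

Rador: *yamemhunfokag
  yamemhunfokag (rule 1 does not apply)
  yamemhunfokag → yememhunfokeg   [vowel merger]
  yememhunfokeg → yememhunhokeg   [unconditioned shift]
  yememhunhokeg → yememunokeg   [h-loss]
  yememunokeg → yememunokek   [final devoicing]
  yememunokek → yememonokek   [vowel merger]
  giving Rador yememonokek.

yememonokek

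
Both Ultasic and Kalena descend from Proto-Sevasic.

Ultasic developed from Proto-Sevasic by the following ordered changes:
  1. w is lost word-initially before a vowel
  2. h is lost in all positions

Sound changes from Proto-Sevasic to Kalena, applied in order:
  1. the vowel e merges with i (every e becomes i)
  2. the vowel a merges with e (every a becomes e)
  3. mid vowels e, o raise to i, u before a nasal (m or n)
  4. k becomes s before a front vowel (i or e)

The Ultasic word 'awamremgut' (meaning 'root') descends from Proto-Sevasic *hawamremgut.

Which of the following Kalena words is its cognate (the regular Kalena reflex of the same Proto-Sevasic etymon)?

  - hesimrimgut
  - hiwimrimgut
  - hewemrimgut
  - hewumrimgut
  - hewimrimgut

hewimrimgut

Kalena: *hawamremgut
  hawamremgut → hawamrimgut   [vowel merger]
  hawamrimgut → hewemrimgut   [vowel merger]
  hewemrimgut → hewimrimgut   [pre-nasal raising]
  hewimrimgut (rule 4 does not apply)
  giving Kalena hewimrimgut.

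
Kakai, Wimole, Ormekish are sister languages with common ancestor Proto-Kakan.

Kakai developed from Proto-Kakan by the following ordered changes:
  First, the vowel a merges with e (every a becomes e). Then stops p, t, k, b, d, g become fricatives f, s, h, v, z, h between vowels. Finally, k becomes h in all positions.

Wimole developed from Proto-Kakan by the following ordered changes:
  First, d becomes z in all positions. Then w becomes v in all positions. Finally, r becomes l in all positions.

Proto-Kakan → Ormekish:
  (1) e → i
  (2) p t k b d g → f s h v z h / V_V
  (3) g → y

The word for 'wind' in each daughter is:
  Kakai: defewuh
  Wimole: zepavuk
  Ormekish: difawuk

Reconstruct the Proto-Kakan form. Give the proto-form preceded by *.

*depawuk

Position 3: Kakai has f, Wimole has p, Ormekish has f. Wimole preserves p here (none of its changes turn any other segment into p), so the proto-segment is *p.
Position 5: Kakai has w, Wimole has v, Ormekish has w. Kakai preserves w here (none of its changes turn any other segment into w), so the proto-segment is *w.
Position 4: Kakai has e, Wimole has a, Ormekish has a. Wimole preserves a here (none of its changes turn any other segment into a), so the proto-segment is *a.
Verify the candidate proto-form against each daughter:
Kakai: *depawuk
  depawuk → depewuk   [vowel merger]
  depewuk → defewuk   [intervocalic lenition]
  defewuk → defewuh   [unconditioned shift]
  giving Kakai defewuh.
Wimole: *depawuk
  depawuk → zepawuk   [unconditioned shift]
  zepawuk → zepavuk   [unconditioned shift]
  zepavuk (rule 3 does not apply)
  giving Wimole zepavuk.
Ormekish: *depawuk
  depawuk → dipawuk   [vowel merger]
  dipawuk → difawuk   [intervocalic lenition]
  difawuk (rule 3 does not apply)
  giving Ormekish difawuk.
No other proto-form is consistent with every reflex, so the reconstruction is *depawuk.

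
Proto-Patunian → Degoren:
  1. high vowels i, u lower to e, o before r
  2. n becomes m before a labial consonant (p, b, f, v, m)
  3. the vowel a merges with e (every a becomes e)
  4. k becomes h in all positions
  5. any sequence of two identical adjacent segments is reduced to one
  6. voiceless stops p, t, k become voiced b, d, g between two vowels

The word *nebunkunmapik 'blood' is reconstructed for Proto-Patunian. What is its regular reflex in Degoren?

nebunhumebih

Degoren: *nebunkunmapik > nebunkummapik > nebunkummepik > nebunhummepih > nebunhumepih > nebunhumebih  (by nasal place assimilation, vowel merger, unconditioned shift, degemination, intervocalic voicing)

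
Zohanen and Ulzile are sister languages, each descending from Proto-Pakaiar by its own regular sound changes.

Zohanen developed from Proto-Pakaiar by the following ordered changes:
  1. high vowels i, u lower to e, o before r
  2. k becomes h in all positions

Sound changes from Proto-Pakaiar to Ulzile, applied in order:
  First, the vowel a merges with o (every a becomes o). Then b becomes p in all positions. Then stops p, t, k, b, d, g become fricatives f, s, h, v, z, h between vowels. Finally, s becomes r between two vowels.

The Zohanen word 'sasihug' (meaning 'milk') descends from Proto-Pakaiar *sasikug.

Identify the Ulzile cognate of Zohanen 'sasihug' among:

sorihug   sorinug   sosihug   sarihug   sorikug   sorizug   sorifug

sorihug

Ulzile: *sasikug > sosikug > sosihug > sorihug  (by vowel merger, intervocalic lenition, rhotacism)
The other candidates each miss or misapply at least one Ulzile change.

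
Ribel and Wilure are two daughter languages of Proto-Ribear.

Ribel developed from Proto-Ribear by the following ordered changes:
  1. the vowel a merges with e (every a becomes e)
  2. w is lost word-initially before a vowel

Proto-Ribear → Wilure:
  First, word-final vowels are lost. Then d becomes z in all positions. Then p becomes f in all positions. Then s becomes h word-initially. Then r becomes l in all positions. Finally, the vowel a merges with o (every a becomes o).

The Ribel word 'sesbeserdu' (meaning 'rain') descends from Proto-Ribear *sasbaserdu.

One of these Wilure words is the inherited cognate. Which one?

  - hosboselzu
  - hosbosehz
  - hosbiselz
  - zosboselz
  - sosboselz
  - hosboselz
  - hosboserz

hosboselz

Wilure: *sasbaserdu
  sasbaserdu → sasbaserd   [apocope]
  sasbaserd → sasbaserz   [unconditioned shift]
  sasbaserz (rule 3 does not apply)
  sasbaserz → hasbaserz   [debuccalisation]
  hasbaserz → hasbaselz   [unconditioned shift]
  hasbaselz → hosboselz   [vowel merger]
  giving Wilure hosboselz.
Among the options, 'hosboselz' alone shows every Wilure change applied in order.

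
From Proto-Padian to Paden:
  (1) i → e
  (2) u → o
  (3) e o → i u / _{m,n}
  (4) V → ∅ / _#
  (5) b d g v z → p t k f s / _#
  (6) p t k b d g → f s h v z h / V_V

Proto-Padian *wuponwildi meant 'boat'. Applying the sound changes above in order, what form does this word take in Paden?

wofunwelt

Paden: start from *wuponwildi.
  rule 1 (vowel merger): wuponwildi → wuponwelde
  rule 2 (vowel merger): wuponwelde → woponwelde
  rule 3 (pre-nasal raising): woponwelde → wopunwelde
  rule 4 (apocope): wopunwelde → wopunweld
  rule 5 (final devoicing): wopunweld → wopunwelt
  rule 6 (intervocalic lenition): wopunwelt → wofunwelt
  ⇒ Paden wofunwelt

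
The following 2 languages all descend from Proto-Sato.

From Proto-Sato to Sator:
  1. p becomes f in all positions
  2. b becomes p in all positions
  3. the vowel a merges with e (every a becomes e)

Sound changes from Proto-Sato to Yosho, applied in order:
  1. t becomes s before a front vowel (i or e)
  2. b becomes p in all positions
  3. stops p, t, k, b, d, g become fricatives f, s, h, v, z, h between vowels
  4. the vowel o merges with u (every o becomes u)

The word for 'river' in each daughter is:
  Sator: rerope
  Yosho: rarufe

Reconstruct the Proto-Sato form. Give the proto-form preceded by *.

Position 2: Sator has e, Yosho has a. Yosho preserves a here (none of its changes turn any other segment into a), so the proto-segment is *a.
Position 5: Sator has p, Yosho has f. In Sator, p can only continue *b, so the proto-segment is *b.
Continuing position by position gives *rarobe; check it forward:
Sator: *rarobe
  rarobe (rule 1 does not apply)
  rarobe → rarope   [unconditioned shift]
  rarope → rerope   [vowel merger]
  giving Sator rerope.
Yosho: *rarobe > rarope > rarofe > rarufe  (by unconditioned shift, intervocalic lenition, vowel merger)
Only *rarobe yields all of Sator rerope, Yosho rarufe.

*rarobe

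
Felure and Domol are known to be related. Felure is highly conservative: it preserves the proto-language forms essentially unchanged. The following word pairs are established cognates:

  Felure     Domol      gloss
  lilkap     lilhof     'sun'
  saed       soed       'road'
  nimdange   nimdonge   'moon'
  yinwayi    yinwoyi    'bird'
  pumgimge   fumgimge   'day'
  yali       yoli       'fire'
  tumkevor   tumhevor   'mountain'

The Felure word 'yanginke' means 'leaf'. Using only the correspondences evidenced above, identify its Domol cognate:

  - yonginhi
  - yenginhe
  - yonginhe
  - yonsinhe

yonginhe

nimdange ~ nimdonge — Felure a corresponds to Domol o after a consonant, before a nasal.
tumkevor ~ tumhevor — Felure k corresponds to Domol h after a consonant, before a front vowel.
Applying these to Felure 'yanginke':
  yanginke → yonginke   (a→o after a consonant, before a nasal)
  yonginke → yonginhe   (k→h after a consonant, before a front vowel)
So the Domol cognate is 'yonginhe'.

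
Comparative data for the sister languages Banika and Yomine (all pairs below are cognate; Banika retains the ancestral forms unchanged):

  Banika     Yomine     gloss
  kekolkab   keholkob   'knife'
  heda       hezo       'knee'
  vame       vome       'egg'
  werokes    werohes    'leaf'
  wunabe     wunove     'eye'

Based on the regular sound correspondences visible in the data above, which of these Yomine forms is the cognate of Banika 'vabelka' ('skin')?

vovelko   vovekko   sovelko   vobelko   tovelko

kekolkab ~ keholkob, wunabe ~ wunove — Banika a corresponds to Yomine o after a consonant, before a labial obstruent.
wunabe ~ wunove — Banika b corresponds to Yomine v between vowels (before a front vowel).
heda ~ hezo — Banika a corresponds to Yomine o word-finally.
Applying these to Banika 'vabelka':
  vabelka → vobelka   (a→o after a consonant, before a labial obstruent)
  vobelka → vovelka   (b→v between vowels (before a front vowel))
  vovelka → vovelko   (a→o word-finally)
So the Yomine cognate is 'vovelko'.

vovelko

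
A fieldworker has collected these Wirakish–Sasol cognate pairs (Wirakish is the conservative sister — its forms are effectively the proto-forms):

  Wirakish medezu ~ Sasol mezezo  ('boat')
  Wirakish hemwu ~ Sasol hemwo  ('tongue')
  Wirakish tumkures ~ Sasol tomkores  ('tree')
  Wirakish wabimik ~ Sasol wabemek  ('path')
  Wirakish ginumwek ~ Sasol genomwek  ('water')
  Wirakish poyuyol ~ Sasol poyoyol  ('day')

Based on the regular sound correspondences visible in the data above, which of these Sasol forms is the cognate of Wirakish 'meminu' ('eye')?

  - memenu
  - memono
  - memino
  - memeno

ginumwek ~ genomwek — Wirakish i corresponds to Sasol e after a consonant, before a nasal.
medezu ~ mezezo, hemwu ~ hemwo — Wirakish u corresponds to Sasol o word-finally.
Applying these to Wirakish 'meminu':
  meminu → memenu   (i→e after a consonant, before a nasal)
  memenu → memeno   (u→o word-finally)
So the Sasol cognate is 'memeno'.

memeno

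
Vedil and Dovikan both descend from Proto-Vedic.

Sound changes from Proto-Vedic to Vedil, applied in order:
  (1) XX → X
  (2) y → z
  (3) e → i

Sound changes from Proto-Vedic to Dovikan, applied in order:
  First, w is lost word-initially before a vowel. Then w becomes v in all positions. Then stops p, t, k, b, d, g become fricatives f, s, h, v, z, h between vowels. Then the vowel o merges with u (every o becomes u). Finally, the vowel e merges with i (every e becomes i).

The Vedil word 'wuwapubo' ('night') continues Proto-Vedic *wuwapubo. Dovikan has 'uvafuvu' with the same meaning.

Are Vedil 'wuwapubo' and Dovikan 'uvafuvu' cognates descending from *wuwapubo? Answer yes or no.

Derive the expected Dovikan reflex of *wuwapubo:
Dovikan: start from *wuwapubo.
  rule 1 (glide loss): wuwapubo → uwapubo
  rule 2 (unconditioned shift): uwapubo → uvapubo
  rule 3 (intervocalic lenition): uvapubo → uvafuvo
  rule 4 (vowel merger): uvafuvo → uvafuvu
  rule 5: no change — uvafuvu
  ⇒ Dovikan uvafuvu
Dovikan 'uvafuvu' matches the regular reflex exactly, so the pair is cognate.

yes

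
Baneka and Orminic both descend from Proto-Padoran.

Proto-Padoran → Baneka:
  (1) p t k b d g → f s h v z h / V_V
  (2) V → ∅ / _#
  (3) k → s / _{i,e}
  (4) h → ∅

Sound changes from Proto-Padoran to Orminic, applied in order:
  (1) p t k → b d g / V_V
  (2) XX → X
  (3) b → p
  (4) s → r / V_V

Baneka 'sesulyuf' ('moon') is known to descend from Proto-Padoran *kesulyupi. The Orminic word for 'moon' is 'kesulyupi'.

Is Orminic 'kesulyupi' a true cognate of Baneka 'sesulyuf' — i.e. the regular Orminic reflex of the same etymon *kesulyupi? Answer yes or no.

Derive the expected Orminic reflex of *kesulyupi:
Orminic: start from *kesulyupi.
  rule 1 (intervocalic voicing): kesulyupi → kesulyubi
  rule 2: no change — kesulyubi
  rule 3 (unconditioned shift): kesulyubi → kesulyupi
  rule 4 (rhotacism): kesulyupi → kerulyupi
  ⇒ Orminic kerulyupi
The regular Orminic reflex would be 'kerulyupi', but the attested form is 'kesulyupi'. The correspondence is irregular, so they are not cognates (the Orminic form has a different source).

no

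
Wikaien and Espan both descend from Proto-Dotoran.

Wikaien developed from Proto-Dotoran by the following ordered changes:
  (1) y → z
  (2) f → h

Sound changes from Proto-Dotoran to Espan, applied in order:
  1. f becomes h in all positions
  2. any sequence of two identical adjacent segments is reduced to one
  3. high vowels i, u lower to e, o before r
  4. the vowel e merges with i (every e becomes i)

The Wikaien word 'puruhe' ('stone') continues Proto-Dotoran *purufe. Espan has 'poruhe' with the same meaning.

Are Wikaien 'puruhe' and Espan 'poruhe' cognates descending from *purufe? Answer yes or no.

no

Derive the expected Espan reflex of *purufe:
Espan: *purufe > puruhe > poruhe > poruhi  (by unconditioned shift, pre-rhotic lowering, vowel merger)
The regular Espan reflex would be 'poruhi', but the attested form is 'poruhe'. The correspondence is irregular, so they are not cognates (the Espan form has a different source).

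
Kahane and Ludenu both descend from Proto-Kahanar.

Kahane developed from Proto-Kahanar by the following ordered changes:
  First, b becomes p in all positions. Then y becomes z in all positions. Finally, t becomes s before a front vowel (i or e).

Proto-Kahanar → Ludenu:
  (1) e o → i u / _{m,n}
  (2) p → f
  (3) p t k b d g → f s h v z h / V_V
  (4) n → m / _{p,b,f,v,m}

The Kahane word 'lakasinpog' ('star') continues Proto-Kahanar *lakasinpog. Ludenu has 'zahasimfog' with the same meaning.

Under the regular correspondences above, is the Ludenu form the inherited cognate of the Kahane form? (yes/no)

no

Derive the expected Ludenu reflex of *lakasinpog:
Ludenu: *lakasinpog > lakasinfog > lahasinfog > lahasimfog  (by unconditioned shift, intervocalic lenition, nasal place assimilation)
The regular Ludenu reflex would be 'lahasimfog', but the attested form is 'zahasimfog'. The correspondence is irregular, so they are not cognates (the Ludenu form has a different source).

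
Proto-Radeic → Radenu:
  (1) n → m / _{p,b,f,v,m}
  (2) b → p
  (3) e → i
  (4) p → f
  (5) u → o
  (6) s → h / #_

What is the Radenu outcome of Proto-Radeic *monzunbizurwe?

Radenu: start from *monzunbizurwe.
  rule 1 (nasal place assimilation): monzunbizurwe → monzumbizurwe
  rule 2 (unconditioned shift): monzumbizurwe → monzumpizurwe
  rule 3 (vowel merger): monzumpizurwe → monzumpizurwi
  rule 4 (unconditioned shift): monzumpizurwi → monzumfizurwi
  rule 5 (vowel merger): monzumfizurwi → monzomfizorwi
  rule 6: no change — monzomfizorwi
  ⇒ Radenu monzomfizorwi

monzomfizorwi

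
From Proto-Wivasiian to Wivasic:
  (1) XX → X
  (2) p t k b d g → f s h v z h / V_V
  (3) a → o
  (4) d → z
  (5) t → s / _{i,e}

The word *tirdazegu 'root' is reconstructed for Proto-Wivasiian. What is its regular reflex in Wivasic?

sirzozehu

Wivasic: *tirdazegu > tirdazehu > tirdozehu > tirzozehu > sirzozehu  (by intervocalic lenition, vowel merger, unconditioned shift, palatalisation)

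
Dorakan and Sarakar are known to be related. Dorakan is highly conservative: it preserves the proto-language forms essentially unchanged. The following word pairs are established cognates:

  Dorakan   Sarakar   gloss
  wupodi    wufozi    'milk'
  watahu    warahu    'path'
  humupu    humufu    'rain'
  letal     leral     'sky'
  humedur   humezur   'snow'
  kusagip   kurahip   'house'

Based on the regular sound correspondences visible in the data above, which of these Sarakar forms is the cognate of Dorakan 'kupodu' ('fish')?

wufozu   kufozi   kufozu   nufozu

kufozu

wupodi ~ wufozi — Dorakan p corresponds to Sarakar f between vowels (before a back vowel).
humedur ~ humezur — Dorakan d corresponds to Sarakar z between vowels (before a back vowel).
Applying these to Dorakan 'kupodu':
  kupodu → kufodu   (p→f between vowels (before a back vowel))
  kufodu → kufozu   (d→z between vowels (before a back vowel))
So the Sarakar cognate is 'kufozu'.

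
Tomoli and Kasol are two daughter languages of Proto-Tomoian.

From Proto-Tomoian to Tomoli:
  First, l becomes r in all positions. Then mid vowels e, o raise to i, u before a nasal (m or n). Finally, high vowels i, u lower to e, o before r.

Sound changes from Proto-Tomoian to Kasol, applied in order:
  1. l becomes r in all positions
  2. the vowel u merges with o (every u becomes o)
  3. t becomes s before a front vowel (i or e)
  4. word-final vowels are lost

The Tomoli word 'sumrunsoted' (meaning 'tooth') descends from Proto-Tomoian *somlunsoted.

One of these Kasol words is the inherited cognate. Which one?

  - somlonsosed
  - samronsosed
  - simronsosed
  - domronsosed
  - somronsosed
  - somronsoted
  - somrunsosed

somronsosed

Kasol: start from *somlunsoted.
  rule 1 (unconditioned shift): somlunsoted → somrunsoted
  rule 2 (vowel merger): somrunsoted → somronsoted
  rule 3 (palatalisation): somronsoted → somronsosed
  rule 4: no change — somronsosed
  ⇒ Kasol somronsosed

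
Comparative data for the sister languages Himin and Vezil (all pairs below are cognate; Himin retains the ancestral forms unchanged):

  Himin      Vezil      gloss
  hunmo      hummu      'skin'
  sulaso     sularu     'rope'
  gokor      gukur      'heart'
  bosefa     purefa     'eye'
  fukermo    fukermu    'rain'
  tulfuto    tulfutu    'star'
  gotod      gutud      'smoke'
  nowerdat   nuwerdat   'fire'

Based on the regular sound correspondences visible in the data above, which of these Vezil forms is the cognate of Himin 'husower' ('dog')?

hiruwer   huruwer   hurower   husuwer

huruwer

sulaso ~ sularu — Himin s corresponds to Vezil r between vowels (before a back vowel).
gokor ~ gukur, bosefa ~ purefa — Himin o corresponds to Vezil u after a consonant, before a consonant other than r, m, n, p, b, f, v.
Applying these to Himin 'husower':
  husower → hurower   (s→r between vowels (before a back vowel))
  hurower → huruwer   (o→u after a consonant, before a consonant other than r, m, n, p, b, f, v)
So the Vezil cognate is 'huruwer'.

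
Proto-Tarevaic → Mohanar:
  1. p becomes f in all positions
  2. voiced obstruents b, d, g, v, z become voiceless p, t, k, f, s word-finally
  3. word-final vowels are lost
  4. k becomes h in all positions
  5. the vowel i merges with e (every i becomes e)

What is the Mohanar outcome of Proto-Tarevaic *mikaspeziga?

mehasfezeg

Mohanar: start from *mikaspeziga.
  rule 1 (unconditioned shift): mikaspeziga → mikasfeziga
  rule 2: no change — mikasfeziga
  rule 3 (apocope): mikasfeziga → mikasfezig
  rule 4 (unconditioned shift): mikasfezig → mihasfezig
  rule 5 (vowel merger): mihasfezig → mehasfezeg
  ⇒ Mohanar mehasfezeg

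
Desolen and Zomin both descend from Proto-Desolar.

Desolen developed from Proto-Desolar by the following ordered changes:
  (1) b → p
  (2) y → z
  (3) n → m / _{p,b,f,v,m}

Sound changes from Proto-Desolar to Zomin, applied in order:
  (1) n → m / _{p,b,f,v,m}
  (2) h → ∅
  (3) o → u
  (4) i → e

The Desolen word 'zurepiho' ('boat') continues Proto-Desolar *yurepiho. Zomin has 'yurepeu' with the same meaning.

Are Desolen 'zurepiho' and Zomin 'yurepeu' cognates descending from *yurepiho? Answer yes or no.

Derive the expected Zomin reflex of *yurepiho:
Zomin: *yurepiho > yurepio > yurepiu > yurepeu  (by h-loss, vowel merger, vowel merger)
Zomin 'yurepeu' matches the regular reflex exactly, so the pair is cognate.

yes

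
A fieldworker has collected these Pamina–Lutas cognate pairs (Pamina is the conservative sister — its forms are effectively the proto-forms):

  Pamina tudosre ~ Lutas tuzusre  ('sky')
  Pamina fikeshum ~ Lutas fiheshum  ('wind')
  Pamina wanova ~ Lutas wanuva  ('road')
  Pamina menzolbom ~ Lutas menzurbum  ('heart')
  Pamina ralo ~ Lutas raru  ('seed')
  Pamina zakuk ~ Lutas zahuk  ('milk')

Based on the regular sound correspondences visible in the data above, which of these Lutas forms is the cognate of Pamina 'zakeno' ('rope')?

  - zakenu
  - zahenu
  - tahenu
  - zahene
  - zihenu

fikeshum ~ fiheshum — Pamina k corresponds to Lutas h between vowels (before a front vowel).
ralo ~ raru — Pamina o corresponds to Lutas u word-finally.
Applying these to Pamina 'zakeno':
  zakeno → zaheno   (k→h between vowels (before a front vowel))
  zaheno → zahenu   (o→u word-finally)
So the Lutas cognate is 'zahenu'.

zahenu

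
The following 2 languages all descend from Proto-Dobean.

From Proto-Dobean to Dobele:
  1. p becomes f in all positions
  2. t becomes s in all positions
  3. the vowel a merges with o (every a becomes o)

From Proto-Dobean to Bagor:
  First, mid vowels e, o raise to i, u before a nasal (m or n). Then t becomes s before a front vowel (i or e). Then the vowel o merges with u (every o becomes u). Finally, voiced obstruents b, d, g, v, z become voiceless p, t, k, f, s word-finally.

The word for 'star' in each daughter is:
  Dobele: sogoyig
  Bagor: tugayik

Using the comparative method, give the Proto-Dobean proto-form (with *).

*togayig

Position 2: Dobele has o, Bagor has u. Taking the neighbouring segments as reconstructed: Dobele o could go back to *a or *o; Bagor u could go back to *o or *u — the one source consistent with every daughter is *o.
Position 4: Dobele has o, Bagor has a. Bagor preserves a here (none of its changes turn any other segment into a), so the proto-segment is *a.
Position 1: Dobele has s, Bagor has t. Taking the neighbouring segments as reconstructed: Dobele s could go back to *t or *s; Bagor t can only go back to *t — the one source consistent with every daughter is *t.
Continuing position by position gives *togayig; check it forward:
Dobele: start from *togayig.
  rule 1: no change — togayig
  rule 2 (unconditioned shift): togayig → sogayig
  rule 3 (vowel merger): sogayig → sogoyig
  ⇒ Dobele sogoyig
Bagor: *togayig
  togayig (rule 1 does not apply)
  togayig (rule 2 does not apply)
  togayig → tugayig   [vowel merger]
  tugayig → tugayik   [final devoicing]
  giving Bagor tugayik.
Only *togayig yields all of Dobele sogoyig, Bagor tugayik.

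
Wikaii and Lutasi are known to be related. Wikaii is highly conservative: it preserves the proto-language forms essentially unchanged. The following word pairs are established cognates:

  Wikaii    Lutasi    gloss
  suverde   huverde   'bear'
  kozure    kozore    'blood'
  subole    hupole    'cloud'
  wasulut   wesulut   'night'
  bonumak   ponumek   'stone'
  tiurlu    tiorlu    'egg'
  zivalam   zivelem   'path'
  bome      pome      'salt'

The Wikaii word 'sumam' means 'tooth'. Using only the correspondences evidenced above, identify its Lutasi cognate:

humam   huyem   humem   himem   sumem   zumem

humem

suverde ~ huverde, subole ~ hupole — Wikaii s corresponds to Lutasi h word-initially before a back vowel.
zivalam ~ zivelem — Wikaii a corresponds to Lutasi e after a consonant, before a nasal.
Applying these to Wikaii 'sumam':
  sumam → humam   (s→h word-initially before a back vowel)
  humam → humem   (a→e after a consonant, before a nasal)
So the Lutasi cognate is 'humem'.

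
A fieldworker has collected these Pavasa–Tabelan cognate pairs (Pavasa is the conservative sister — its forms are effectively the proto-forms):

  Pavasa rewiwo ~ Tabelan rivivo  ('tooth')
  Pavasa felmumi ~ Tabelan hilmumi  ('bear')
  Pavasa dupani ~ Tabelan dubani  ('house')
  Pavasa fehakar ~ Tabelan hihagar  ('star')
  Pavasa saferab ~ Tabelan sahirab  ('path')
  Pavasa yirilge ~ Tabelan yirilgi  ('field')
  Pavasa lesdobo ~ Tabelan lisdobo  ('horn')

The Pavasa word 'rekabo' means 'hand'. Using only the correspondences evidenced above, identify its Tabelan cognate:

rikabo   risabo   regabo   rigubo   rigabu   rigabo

rewiwo ~ rivivo, felmumi ~ hilmumi — Pavasa e corresponds to Tabelan i after a consonant, before a consonant other than r, m, n, p, b, f, v.
fehakar ~ hihagar — Pavasa k corresponds to Tabelan g between vowels (before a back vowel).
Applying these to Pavasa 'rekabo':
  rekabo → rikabo   (e→i after a consonant, before a consonant other than r, m, n, p, b, f, v)
  rikabo → rigabo   (k→g between vowels (before a back vowel))
So the Tabelan cognate is 'rigabo'.

rigabo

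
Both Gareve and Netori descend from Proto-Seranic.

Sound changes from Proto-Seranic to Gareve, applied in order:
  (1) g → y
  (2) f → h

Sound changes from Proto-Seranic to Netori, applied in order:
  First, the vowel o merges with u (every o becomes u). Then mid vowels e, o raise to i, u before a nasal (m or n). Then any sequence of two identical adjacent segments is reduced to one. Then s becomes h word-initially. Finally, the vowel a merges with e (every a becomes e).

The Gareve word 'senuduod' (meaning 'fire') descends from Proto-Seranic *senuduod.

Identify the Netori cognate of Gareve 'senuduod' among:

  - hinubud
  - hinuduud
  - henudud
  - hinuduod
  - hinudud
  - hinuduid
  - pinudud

hinudud

Netori: *senuduod > senuduud > sinuduud > sinudud > hinudud  (by vowel merger, pre-nasal raising, degemination, debuccalisation)
Only 'hinudud' matches the regular Netori development of *senuduod.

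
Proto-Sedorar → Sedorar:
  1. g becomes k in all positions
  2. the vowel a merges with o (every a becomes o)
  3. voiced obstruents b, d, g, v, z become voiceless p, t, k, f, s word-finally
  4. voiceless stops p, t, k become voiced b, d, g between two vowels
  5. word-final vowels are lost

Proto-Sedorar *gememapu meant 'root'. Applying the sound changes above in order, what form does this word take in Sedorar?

kememob

Sedorar: *gememapu
  gememapu → kememapu   [unconditioned shift]
  kememapu → kememopu   [vowel merger]
  kememopu (rule 3 does not apply)
  kememopu → kememobu   [intervocalic voicing]
  kememobu → kememob   [apocope]
  giving Sedorar kememob.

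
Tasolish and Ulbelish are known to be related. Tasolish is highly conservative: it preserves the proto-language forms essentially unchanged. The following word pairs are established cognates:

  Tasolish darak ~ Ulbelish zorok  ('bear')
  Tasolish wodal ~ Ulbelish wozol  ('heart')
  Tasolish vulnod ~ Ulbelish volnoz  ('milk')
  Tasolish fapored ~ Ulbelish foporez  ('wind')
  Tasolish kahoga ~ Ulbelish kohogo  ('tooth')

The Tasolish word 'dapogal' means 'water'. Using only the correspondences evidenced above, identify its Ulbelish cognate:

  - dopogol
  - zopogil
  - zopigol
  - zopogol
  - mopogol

zopogol

darak ~ zorok — Tasolish d corresponds to Ulbelish z word-initially before a back vowel.
fapored ~ foporez — Tasolish a corresponds to Ulbelish o after a consonant, before a labial obstruent.
darak ~ zorok, wodal ~ wozol — Tasolish a corresponds to Ulbelish o after a consonant, before a consonant other than r, m, n, p, b, f, v.
Applying these to Tasolish 'dapogal':
  dapogal → zapogal   (d→z word-initially before a back vowel)
  zapogal → zopogal   (a→o after a consonant, before a labial obstruent)
  zopogal → zopogol   (a→o after a consonant, before a consonant other than r, m, n, p, b, f, v)
So the Ulbelish cognate is 'zopogol'.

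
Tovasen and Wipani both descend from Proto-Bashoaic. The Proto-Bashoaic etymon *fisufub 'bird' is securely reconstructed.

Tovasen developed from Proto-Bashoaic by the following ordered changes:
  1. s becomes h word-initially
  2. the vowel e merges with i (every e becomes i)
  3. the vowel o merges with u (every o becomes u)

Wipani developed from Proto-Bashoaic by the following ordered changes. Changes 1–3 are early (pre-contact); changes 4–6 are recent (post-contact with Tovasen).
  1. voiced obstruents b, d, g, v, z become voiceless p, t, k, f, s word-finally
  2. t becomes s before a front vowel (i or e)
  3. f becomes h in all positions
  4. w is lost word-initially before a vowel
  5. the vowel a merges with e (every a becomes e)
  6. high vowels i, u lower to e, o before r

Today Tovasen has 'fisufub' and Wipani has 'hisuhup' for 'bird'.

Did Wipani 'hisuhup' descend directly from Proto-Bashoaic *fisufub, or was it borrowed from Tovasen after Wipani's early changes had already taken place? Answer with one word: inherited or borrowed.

If inherited, *fisufub would pass through all of Wipani's changes:
Wipani: *fisufub > fisufup > hisuhup  (by final devoicing, unconditioned shift)
If borrowed from Tovasen 'fisufub' after the early changes, it would undergo only the recent ones:
  rule 4 (glide loss): no change (fisufub)
  rule 5 (vowel merger): no change (fisufub)
  rule 6 (pre-rhotic lowering): no change (fisufub)
  ⇒ as a loan: fisufub
Wipani 'hisuhup' matches the inherited outcome exactly, so it is an inherited cognate, not a loan.

inherited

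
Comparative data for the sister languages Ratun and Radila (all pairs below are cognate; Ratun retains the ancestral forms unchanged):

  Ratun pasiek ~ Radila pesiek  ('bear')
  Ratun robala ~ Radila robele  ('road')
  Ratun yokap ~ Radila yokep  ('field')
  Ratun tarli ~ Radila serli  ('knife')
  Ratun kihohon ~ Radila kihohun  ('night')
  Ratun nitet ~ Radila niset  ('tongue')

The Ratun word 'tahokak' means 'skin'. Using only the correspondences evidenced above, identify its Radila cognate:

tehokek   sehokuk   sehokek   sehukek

sehokek

tarli ~ serli — Ratun t corresponds to Radila s word-initially before a back vowel.
pasiek ~ pesiek, robala ~ robele — Ratun a corresponds to Radila e after a consonant, before a consonant other than r, m, n, p, b, f, v.
Applying these to Ratun 'tahokak':
  tahokak → sahokak   (t→s word-initially before a back vowel)
  sahokak → sehokak   (a→e after a consonant, before a consonant other than r, m, n, p, b, f, v)
  sehokak → sehokek   (a→e after a consonant, before a consonant other than r, m, n, p, b, f, v)
So the Radila cognate is 'sehokek'.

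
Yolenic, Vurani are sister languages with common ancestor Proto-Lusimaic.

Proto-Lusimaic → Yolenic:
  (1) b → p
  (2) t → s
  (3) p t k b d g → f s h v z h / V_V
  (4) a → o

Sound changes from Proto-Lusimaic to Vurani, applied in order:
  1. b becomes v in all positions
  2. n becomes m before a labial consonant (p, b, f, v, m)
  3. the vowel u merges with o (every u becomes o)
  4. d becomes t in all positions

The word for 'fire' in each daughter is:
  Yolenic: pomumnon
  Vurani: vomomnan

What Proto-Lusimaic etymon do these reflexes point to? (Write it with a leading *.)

*bomumnan

Position 1: Yolenic has p, Vurani has v. Taking the neighbouring segments as reconstructed: Yolenic p could go back to *p or *b; Vurani v could go back to *b or *v — the one source consistent with every daughter is *b.
Position 4: Yolenic has u, Vurani has o. Yolenic preserves u here (none of its changes turn any other segment into u), so the proto-segment is *u.
This points to *bomumnan. Verify forward in each daughter:
Yolenic: start from *bomumnan.
  rule 1 (unconditioned shift): bomumnan → pomumnan
  rule 2: no change — pomumnan
  rule 3: no change — pomumnan
  rule 4 (vowel merger): pomumnan → pomumnon
  ⇒ Yolenic pomumnon
Vurani: start from *bomumnan.
  rule 1 (unconditioned shift): bomumnan → vomumnan
  rule 2: no change — vomumnan
  rule 3 (vowel merger): vomumnan → vomomnan
  rule 4: no change — vomomnan
  ⇒ Vurani vomomnan
*bomumnan is the unique common source.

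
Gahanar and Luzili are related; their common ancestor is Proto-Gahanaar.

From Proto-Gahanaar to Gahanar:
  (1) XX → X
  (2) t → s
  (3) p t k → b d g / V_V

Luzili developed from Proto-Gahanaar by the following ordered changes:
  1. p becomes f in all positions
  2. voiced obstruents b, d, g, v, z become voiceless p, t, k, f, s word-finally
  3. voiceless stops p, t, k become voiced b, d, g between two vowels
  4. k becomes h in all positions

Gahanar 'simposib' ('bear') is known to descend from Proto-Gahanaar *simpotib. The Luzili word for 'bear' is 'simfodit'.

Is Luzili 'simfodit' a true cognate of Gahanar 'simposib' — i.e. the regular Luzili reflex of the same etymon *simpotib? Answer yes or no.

Derive the expected Luzili reflex of *simpotib:
Luzili: *simpotib > simfotib > simfotip > simfodip  (by unconditioned shift, final devoicing, intervocalic voicing)
The regular Luzili reflex would be 'simfodip', but the attested form is 'simfodit'. The correspondence is irregular, so they are not cognates (the Luzili form has a different source).

no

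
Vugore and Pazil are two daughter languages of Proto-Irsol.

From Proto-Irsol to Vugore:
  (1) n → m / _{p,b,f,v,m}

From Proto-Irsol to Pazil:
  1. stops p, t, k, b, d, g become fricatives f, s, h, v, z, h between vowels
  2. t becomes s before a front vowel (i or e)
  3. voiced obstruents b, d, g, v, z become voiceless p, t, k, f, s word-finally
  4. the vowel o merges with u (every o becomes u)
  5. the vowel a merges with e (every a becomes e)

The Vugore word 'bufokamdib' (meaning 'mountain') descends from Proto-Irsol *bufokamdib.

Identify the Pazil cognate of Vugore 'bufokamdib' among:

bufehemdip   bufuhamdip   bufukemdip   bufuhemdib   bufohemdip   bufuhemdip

bufuhemdip

Pazil: start from *bufokamdib.
  rule 1 (intervocalic lenition): bufokamdib → bufohamdib
  rule 2: no change — bufohamdib
  rule 3 (final devoicing): bufohamdib → bufohamdip
  rule 4 (vowel merger): bufohamdip → bufuhamdip
  rule 5 (vowel merger): bufuhamdip → bufuhemdip
  ⇒ Pazil bufuhemdip
Among the options, 'bufuhemdip' alone shows every Pazil change applied in order.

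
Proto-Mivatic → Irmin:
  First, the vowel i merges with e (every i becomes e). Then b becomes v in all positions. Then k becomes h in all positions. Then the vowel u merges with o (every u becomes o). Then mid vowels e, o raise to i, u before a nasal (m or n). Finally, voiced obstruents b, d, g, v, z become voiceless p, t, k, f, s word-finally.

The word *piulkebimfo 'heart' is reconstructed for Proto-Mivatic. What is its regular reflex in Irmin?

peolhevimfo

Irmin: start from *piulkebimfo.
  rule 1 (vowel merger): piulkebimfo → peulkebemfo
  rule 2 (unconditioned shift): peulkebemfo → peulkevemfo
  rule 3 (unconditioned shift): peulkevemfo → peulhevemfo
  rule 4 (vowel merger): peulhevemfo → peolhevemfo
  rule 5 (pre-nasal raising): peolhevemfo → peolhevimfo
  rule 6: no change — peolhevimfo
  ⇒ Irmin peolhevimfo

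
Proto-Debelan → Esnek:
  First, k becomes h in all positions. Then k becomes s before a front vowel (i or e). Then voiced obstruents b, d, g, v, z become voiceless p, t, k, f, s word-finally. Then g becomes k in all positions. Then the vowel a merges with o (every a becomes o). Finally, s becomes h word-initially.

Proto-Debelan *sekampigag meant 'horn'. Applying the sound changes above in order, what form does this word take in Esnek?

hehompikok

Esnek: *sekampigag > sehampigag > sehampigak > sehampikak > sehompikok > hehompikok  (by unconditioned shift, final devoicing, unconditioned shift, vowel merger, debuccalisation)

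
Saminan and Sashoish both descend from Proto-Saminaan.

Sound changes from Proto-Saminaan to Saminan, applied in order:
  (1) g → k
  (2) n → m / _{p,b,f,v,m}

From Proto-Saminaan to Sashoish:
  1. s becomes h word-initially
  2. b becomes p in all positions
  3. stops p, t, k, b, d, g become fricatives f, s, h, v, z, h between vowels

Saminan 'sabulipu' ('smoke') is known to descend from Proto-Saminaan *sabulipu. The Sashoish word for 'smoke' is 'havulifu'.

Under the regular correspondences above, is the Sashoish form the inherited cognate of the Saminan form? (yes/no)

no

Derive the expected Sashoish reflex of *sabulipu:
Sashoish: *sabulipu
  sabulipu → habulipu   [debuccalisation]
  habulipu → hapulipu   [unconditioned shift]
  hapulipu → hafulifu   [intervocalic lenition]
  giving Sashoish hafulifu.
The regular Sashoish reflex would be 'hafulifu', but the attested form is 'havulifu'. The correspondence is irregular, so they are not cognates (the Sashoish form has a different source).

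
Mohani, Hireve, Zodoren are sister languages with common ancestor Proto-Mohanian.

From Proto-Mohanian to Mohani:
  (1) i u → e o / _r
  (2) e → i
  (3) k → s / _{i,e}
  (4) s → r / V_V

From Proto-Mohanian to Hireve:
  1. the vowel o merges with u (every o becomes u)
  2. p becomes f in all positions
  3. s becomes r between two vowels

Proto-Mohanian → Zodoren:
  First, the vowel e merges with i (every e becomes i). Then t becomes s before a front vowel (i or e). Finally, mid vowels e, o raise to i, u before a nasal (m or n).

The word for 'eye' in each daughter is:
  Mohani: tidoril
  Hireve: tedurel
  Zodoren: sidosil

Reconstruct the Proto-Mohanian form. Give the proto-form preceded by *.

Position 5: Mohani has r, Hireve has r, Zodoren has s. Taking the neighbouring segments as reconstructed: Mohani r could go back to *k or *s or *r; Hireve r could go back to *s or *r; Zodoren s could go back to *t or *s — the one source consistent with every daughter is *s.
Position 1: Mohani has t, Hireve has t, Zodoren has s. Mohani preserves t here (none of its changes turn any other segment into t), so the proto-segment is *t.
Position 2: Mohani has i, Hireve has e, Zodoren has i. Hireve preserves e here (none of its changes turn any other segment into e), so the proto-segment is *e.
This points to *tedosel. Verify forward in each daughter:
Mohani: start from *tedosel.
  rule 1: no change — tedosel
  rule 2 (vowel merger): tedosel → tidosil
  rule 3: no change — tidosil
  rule 4 (rhotacism): tidosil → tidoril
  ⇒ Mohani tidoril
Hireve: start from *tedosel.
  rule 1 (vowel merger): tedosel → tedusel
  rule 2: no change — tedusel
  rule 3 (rhotacism): tedusel → tedurel
  ⇒ Hireve tedurel
Zodoren: *tedosel > tidosil > sidosil  (by vowel merger, palatalisation)
*tedosel is the unique common source.

*tedosel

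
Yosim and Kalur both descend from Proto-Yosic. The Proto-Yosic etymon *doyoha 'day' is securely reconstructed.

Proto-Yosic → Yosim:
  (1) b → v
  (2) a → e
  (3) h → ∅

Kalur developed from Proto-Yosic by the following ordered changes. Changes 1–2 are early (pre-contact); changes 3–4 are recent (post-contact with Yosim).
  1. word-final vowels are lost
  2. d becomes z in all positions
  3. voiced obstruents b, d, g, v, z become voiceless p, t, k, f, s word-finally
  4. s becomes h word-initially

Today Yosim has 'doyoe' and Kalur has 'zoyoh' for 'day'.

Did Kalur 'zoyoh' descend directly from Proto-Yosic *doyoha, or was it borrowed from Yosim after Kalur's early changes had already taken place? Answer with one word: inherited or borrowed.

inherited

If inherited, *doyoha would pass through all of Kalur's changes:
Kalur: start from *doyoha.
  rule 1 (apocope): doyoha → doyoh
  rule 2 (unconditioned shift): doyoh → zoyoh
  rule 3: no change — zoyoh
  rule 4: no change — zoyoh
  ⇒ Kalur zoyoh
If borrowed from Yosim 'doyoe' after the early changes, it would undergo only the recent ones:
  rule 3 (final devoicing): no change (doyoe)
  rule 4 (debuccalisation): no change (doyoe)
  ⇒ as a loan: doyoe
Kalur 'zoyoh' matches the inherited outcome exactly, so it is an inherited cognate, not a loan.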